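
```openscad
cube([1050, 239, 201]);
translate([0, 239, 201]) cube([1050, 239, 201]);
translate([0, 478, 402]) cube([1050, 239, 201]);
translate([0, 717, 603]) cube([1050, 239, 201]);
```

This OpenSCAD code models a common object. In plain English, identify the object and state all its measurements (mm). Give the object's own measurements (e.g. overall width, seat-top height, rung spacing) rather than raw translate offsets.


A straight staircase of 4 solid steps. Each step is 1050 mm wide (x), 239 mm deep (y, the going) and 201 mm tall (the rise). The first step rests on the floor; each subsequent step sits one going further in +y and one rise higher in +z, directly behind and above the previous step with no overlap.


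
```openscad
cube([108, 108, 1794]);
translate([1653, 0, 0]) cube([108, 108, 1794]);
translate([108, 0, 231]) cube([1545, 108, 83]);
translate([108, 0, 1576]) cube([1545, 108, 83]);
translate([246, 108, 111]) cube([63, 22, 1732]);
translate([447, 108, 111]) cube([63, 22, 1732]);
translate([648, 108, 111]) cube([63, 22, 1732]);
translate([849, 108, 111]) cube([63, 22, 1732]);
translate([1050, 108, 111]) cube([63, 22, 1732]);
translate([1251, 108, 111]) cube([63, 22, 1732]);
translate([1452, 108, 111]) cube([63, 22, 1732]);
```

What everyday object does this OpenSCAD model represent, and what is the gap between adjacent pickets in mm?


A fence section. The picket gap is 138 mm.

Two posts, two rails, 7 pickets — a fence section. Span 1545 mm holds 7 pickets of 63 mm with 8 equal gaps: ⌊(1545 − 7·63) / 8⌋ = 138 mm.


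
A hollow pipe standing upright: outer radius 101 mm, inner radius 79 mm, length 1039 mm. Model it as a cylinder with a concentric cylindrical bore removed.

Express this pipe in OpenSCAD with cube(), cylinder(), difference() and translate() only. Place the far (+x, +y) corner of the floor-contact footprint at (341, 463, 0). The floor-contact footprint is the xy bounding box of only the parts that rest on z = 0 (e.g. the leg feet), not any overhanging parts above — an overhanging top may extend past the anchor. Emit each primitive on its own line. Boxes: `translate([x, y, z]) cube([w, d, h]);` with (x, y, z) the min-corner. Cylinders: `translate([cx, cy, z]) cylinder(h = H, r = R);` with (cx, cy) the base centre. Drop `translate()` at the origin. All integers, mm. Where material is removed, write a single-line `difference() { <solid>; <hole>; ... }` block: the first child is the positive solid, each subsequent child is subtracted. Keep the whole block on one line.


difference() { translate([240, 362, 0]) cylinder(h = 1039, r = 101); translate([240, 362, 0]) cylinder(h = 1039, r = 79); }


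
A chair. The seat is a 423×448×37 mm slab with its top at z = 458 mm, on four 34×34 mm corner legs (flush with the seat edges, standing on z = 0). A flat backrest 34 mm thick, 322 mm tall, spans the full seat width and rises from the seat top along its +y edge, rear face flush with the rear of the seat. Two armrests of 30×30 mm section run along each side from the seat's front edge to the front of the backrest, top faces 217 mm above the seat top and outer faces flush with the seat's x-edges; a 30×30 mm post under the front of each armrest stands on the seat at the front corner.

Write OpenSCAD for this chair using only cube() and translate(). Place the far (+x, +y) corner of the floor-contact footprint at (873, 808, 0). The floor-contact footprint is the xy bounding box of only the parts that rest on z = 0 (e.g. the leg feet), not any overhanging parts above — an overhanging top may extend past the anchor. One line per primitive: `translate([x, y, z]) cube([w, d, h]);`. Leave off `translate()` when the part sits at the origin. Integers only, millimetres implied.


// leg_h = 458 - 37 = 421
// arm post h = 217 - 30 = 187
translate([450, 360, 421]) cube([423, 448, 37]);
translate([450, 360, 0]) cube([34, 34, 421]);
translate([839, 360, 0]) cube([34, 34, 421]);
translate([450, 774, 0]) cube([34, 34, 421]);
translate([839, 774, 0]) cube([34, 34, 421]);
translate([450, 774, 458]) cube([423, 34, 322]);
translate([450, 360, 645]) cube([30, 414, 30]);
translate([843, 360, 645]) cube([30, 414, 30]);
translate([450, 360, 458]) cube([30, 30, 187]);
translate([843, 360, 458]) cube([30, 30, 187]);


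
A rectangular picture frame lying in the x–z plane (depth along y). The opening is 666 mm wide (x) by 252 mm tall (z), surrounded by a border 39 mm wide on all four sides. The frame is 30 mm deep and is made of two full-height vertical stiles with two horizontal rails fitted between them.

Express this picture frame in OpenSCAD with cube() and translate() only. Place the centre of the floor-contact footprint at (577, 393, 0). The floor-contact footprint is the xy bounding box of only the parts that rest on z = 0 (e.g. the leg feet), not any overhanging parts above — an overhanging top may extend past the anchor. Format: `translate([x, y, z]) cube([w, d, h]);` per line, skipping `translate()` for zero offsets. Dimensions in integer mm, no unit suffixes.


translate([205, 378, 0]) cube([39, 30, 330]);
translate([910, 378, 0]) cube([39, 30, 330]);
translate([244, 378, 0]) cube([666, 30, 39]);
translate([244, 378, 291]) cube([666, 30, 39]);


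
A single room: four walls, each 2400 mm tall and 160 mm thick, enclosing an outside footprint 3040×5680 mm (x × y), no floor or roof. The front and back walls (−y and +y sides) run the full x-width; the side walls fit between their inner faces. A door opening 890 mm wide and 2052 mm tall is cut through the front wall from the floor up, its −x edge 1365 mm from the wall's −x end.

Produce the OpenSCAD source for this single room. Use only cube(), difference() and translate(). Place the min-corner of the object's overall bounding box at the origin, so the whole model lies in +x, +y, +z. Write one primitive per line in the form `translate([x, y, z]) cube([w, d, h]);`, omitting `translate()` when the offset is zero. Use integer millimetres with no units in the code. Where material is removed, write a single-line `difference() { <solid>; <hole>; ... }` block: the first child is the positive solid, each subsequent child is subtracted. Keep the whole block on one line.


difference() { cube([3040, 160, 2400]); translate([1365, 0, 0]) cube([890, 160, 2052]); }
translate([0, 5520, 0]) cube([3040, 160, 2400]);
translate([0, 160, 0]) cube([160, 5360, 2400]);
translate([2880, 160, 0]) cube([160, 5360, 2400]);


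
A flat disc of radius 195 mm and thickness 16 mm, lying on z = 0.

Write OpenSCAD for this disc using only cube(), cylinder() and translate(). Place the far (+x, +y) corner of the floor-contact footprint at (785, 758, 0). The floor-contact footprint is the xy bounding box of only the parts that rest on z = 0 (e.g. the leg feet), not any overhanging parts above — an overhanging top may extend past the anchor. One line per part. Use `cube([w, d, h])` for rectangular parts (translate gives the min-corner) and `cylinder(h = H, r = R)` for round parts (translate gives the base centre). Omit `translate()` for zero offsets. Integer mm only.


translate([590, 563, 0]) cylinder(h = 16, r = 195);


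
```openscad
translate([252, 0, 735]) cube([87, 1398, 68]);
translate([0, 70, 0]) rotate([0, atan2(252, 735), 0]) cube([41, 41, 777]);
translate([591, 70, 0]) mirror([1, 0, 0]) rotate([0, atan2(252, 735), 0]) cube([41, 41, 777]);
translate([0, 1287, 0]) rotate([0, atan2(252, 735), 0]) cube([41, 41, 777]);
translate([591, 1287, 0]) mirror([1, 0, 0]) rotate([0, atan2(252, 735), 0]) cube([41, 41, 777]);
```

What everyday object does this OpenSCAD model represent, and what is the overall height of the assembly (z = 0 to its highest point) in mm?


A sawhorse. The overall height is 803 mm.

A beam across two mirrored pairs of raked legs — a sawhorse. The beam's underside is at z = 735 (matching the legs' vertical rise in atan2(252, 735)) and the beam is 68 mm tall, so its top is at 735 + 68 = 803 mm. The raked legs top out at the beam's underside, so that is the highest point.


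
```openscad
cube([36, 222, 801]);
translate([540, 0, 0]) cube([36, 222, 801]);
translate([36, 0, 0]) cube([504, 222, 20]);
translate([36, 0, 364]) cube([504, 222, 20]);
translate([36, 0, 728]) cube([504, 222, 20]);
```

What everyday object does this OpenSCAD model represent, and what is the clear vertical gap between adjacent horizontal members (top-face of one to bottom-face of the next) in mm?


A bookshelf. The clear shelf gap is 344 mm.

Two tall side panels with 3 horizontal boards between them — a bookshelf. The first two shelf undersides are at z = 0 and z = 364; with shelf thickness 20, the clear gap is 364 − 0 − 20 = 344 mm.


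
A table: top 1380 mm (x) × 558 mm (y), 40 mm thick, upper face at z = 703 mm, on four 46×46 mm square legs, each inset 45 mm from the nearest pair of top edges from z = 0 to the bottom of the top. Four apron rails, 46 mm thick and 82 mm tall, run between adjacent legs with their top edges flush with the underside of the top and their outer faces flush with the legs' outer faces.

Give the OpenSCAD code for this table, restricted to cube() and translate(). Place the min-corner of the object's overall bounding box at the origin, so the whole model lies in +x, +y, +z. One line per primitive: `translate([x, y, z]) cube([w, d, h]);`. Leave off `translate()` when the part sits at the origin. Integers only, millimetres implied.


translate([0, 0, 663]) cube([1380, 558, 40]);
translate([45, 45, 0]) cube([46, 46, 663]);
translate([1289, 45, 0]) cube([46, 46, 663]);
translate([45, 467, 0]) cube([46, 46, 663]);
translate([1289, 467, 0]) cube([46, 46, 663]);
translate([91, 45, 581]) cube([1198, 46, 82]);
translate([91, 467, 581]) cube([1198, 46, 82]);
translate([45, 91, 581]) cube([46, 376, 82]);
translate([1289, 91, 581]) cube([46, 376, 82]);


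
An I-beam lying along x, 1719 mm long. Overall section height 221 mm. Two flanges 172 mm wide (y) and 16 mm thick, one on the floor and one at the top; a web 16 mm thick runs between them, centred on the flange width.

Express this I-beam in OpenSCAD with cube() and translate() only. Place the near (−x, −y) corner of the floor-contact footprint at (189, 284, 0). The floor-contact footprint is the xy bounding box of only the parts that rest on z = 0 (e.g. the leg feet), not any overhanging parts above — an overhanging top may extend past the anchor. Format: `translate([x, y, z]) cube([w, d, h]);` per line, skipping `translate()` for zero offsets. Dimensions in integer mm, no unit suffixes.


translate([189, 284, 0]) cube([1719, 172, 16]);
translate([189, 362, 16]) cube([1719, 16, 189]);
translate([189, 284, 205]) cube([1719, 172, 16]);


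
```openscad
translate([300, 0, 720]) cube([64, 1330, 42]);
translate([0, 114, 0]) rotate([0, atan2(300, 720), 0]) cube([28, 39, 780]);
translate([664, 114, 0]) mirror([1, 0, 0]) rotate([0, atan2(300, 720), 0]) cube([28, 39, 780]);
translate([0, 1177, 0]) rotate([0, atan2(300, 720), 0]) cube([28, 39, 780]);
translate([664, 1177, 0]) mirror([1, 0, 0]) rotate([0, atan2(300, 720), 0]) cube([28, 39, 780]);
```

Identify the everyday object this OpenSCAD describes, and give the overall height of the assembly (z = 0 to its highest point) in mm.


A sawhorse. The overall height is 762 mm.

A beam across two mirrored pairs of raked legs — a sawhorse. The beam's underside is at z = 720 (matching the legs' vertical rise in atan2(300, 720)) and the beam is 42 mm tall, so its top is at 720 + 42 = 762 mm. The raked legs top out at the beam's underside, so that is the highest point.


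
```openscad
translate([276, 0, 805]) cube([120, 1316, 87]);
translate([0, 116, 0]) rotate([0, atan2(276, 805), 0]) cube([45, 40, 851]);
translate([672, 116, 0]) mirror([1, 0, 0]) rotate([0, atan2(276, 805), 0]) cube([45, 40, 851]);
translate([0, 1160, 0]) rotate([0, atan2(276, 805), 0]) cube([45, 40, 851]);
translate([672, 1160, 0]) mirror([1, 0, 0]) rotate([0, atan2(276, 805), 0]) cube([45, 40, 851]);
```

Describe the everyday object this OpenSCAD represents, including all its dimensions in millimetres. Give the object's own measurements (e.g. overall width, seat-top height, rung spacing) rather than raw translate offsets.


A sawhorse. A 120×1316×87 mm beam (x, y, z) sits on two A-frame leg pairs. Each pair is two raked legs of 45×40 mm section (40 mm along y) splaying symmetrically in x. Each leg rises 805 mm vertically over 276 mm of horizontal reach and is 851 mm long along its own axis. Every leg's outer bottom edge rests on the floor and its outer top edge meets a bottom edge of the beam — the left legs (tilting toward +x) meet the beam's −x bottom edge, the right legs (their mirror images, tilting toward −x) meet its +x bottom edge — so the leg tops tuck under the beam, the beam's underside is 805 mm above the floor, and the feet are 672 mm apart outside-to-outside with the beam centred between them. The two leg pairs are set in 116 mm from either end of the beam.


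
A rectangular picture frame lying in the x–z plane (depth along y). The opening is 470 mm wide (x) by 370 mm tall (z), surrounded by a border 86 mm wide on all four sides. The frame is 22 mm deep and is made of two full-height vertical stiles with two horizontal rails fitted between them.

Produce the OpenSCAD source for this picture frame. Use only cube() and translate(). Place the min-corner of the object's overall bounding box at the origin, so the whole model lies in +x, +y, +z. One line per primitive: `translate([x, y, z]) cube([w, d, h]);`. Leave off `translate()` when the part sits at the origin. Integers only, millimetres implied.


cube([86, 22, 542]);
translate([556, 0, 0]) cube([86, 22, 542]);
translate([86, 0, 0]) cube([470, 22, 86]);
translate([86, 0, 456]) cube([470, 22, 86]);


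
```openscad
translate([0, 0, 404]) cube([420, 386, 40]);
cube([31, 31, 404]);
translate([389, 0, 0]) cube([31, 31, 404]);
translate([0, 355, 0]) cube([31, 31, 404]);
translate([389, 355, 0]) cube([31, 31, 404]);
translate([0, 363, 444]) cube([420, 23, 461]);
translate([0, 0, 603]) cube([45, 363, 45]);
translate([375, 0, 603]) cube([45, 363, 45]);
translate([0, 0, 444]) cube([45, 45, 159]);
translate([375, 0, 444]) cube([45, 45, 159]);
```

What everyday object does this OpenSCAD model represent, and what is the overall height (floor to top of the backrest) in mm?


A chair. The overall height is 905 mm.

A slab on four corner posts with a tall panel at the back — a chair. The seat slab sits at z = 404 with thickness 40, and the 461 mm backrest starts at the seat top, so the overall height is 404 + 40 + 461 = 905 mm.


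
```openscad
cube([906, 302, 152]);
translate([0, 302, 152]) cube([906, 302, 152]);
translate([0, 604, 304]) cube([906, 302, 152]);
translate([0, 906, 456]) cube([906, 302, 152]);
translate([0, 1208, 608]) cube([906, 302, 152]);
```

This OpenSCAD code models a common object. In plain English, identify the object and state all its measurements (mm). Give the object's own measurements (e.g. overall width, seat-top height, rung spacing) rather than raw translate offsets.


A straight staircase of 5 solid steps. Each step is 906 mm wide (x), 302 mm deep (y, the going) and 152 mm tall (the rise). The first step rests on the floor; each subsequent step sits one going further in +y and one rise higher in +z, directly behind and above the previous step with no overlap.


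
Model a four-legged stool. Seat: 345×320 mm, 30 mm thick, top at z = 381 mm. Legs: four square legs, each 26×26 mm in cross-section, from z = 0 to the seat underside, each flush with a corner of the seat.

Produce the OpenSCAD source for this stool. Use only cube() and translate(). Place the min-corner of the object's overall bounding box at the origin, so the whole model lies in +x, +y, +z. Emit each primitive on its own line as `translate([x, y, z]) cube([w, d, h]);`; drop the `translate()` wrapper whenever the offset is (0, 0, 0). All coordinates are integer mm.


// leg_h = 381 - 30 = 351
translate([0, 0, 351]) cube([345, 320, 30]);
cube([26, 26, 351]);
translate([319, 0, 0]) cube([26, 26, 351]);
translate([0, 294, 0]) cube([26, 26, 351]);
translate([319, 294, 0]) cube([26, 26, 351]);


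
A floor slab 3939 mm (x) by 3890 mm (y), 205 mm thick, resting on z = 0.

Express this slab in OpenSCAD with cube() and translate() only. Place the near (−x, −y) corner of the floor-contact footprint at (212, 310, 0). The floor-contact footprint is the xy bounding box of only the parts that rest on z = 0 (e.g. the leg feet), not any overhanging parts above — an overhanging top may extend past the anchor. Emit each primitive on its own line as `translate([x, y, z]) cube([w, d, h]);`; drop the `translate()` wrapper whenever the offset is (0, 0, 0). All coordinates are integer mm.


translate([212, 310, 0]) cube([3939, 3890, 205]);


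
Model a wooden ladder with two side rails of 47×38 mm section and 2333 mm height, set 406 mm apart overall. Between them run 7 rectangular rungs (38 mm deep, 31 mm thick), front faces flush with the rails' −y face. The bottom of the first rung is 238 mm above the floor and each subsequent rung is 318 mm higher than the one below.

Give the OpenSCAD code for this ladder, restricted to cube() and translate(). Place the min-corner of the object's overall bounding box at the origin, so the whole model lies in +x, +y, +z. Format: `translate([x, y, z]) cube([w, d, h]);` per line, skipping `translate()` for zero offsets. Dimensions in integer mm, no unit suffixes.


cube([47, 38, 2333]);
translate([359, 0, 0]) cube([47, 38, 2333]);
translate([47, 0, 238]) cube([312, 38, 31]);
translate([47, 0, 556]) cube([312, 38, 31]);
translate([47, 0, 874]) cube([312, 38, 31]);
translate([47, 0, 1192]) cube([312, 38, 31]);
translate([47, 0, 1510]) cube([312, 38, 31]);
translate([47, 0, 1828]) cube([312, 38, 31]);
translate([47, 0, 2146]) cube([312, 38, 31]);


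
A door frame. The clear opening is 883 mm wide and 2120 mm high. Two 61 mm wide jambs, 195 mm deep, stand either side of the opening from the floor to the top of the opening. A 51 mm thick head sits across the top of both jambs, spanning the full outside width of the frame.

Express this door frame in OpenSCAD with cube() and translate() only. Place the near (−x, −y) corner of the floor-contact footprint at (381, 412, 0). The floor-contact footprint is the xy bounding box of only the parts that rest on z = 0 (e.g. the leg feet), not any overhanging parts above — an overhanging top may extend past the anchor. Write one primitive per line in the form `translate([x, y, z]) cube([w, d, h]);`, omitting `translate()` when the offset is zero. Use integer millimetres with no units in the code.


translate([381, 412, 0]) cube([61, 195, 2120]);
translate([1325, 412, 0]) cube([61, 195, 2120]);
translate([381, 412, 2120]) cube([1005, 195, 51]);


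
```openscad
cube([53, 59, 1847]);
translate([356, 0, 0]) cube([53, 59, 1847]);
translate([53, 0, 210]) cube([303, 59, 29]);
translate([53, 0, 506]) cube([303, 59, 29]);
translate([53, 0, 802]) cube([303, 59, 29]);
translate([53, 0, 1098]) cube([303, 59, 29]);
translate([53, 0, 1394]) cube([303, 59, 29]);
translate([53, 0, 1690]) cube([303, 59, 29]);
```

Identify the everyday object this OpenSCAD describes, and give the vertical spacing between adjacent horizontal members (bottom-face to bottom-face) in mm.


A ladder. The rung spacing is 296 mm.

Two tall 53×59 posts with 6 short bars between them — a ladder. Adjacent rungs sit at z = 210 and z = 506, so the spacing is 506 − 210 = 296 mm.


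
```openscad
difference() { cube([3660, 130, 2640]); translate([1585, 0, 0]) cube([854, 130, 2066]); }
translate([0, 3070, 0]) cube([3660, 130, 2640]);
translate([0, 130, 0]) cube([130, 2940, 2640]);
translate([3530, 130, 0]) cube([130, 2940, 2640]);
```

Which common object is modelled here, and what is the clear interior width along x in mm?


A single room. The interior width is 3400 mm.

Four walls enclosing a rectangle with a door in the front wall — a room. Outside width 3660 minus two 130 mm walls gives 3400 mm.


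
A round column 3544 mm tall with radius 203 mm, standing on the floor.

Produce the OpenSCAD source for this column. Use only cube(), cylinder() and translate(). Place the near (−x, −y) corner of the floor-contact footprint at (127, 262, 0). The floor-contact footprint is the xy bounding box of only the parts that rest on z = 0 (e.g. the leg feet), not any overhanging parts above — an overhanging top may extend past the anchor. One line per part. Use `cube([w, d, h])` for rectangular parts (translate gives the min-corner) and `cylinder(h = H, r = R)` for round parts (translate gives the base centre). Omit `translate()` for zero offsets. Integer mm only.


translate([330, 465, 0]) cylinder(h = 3544, r = 203);


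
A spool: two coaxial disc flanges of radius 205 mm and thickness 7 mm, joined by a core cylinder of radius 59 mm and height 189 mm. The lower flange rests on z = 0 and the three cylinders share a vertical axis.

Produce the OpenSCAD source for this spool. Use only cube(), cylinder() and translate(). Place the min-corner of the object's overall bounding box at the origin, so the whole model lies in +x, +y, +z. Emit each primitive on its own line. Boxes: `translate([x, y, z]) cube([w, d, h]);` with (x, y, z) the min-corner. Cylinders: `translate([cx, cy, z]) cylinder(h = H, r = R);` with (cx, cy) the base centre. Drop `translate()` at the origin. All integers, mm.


translate([205, 205, 0]) cylinder(h = 7, r = 205);
translate([205, 205, 7]) cylinder(h = 189, r = 59);
translate([205, 205, 196]) cylinder(h = 7, r = 205);


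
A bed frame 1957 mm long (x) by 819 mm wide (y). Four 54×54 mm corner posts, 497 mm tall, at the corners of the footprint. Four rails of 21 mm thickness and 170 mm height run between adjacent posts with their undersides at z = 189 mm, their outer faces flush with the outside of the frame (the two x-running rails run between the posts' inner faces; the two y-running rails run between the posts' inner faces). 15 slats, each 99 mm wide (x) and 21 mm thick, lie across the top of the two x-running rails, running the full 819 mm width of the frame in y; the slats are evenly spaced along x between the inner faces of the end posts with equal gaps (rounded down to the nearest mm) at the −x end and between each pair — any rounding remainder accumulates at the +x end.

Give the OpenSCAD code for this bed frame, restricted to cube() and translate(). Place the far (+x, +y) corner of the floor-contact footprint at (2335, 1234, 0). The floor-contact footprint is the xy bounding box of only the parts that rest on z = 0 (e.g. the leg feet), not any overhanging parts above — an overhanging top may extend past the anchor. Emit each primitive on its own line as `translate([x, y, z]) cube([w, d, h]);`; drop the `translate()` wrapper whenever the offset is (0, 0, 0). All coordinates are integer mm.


translate([378, 415, 0]) cube([54, 54, 497]);
translate([378, 1180, 0]) cube([54, 54, 497]);
translate([2281, 415, 0]) cube([54, 54, 497]);
translate([2281, 1180, 0]) cube([54, 54, 497]);
translate([432, 415, 189]) cube([1849, 21, 170]);
translate([432, 1213, 189]) cube([1849, 21, 170]);
translate([378, 469, 189]) cube([21, 711, 170]);
translate([2314, 469, 189]) cube([21, 711, 170]);
translate([454, 415, 359]) cube([99, 819, 21]);
translate([575, 415, 359]) cube([99, 819, 21]);
translate([696, 415, 359]) cube([99, 819, 21]);
translate([817, 415, 359]) cube([99, 819, 21]);
translate([938, 415, 359]) cube([99, 819, 21]);
translate([1059, 415, 359]) cube([99, 819, 21]);
translate([1180, 415, 359]) cube([99, 819, 21]);
translate([1301, 415, 359]) cube([99, 819, 21]);
translate([1422, 415, 359]) cube([99, 819, 21]);
translate([1543, 415, 359]) cube([99, 819, 21]);
translate([1664, 415, 359]) cube([99, 819, 21]);
translate([1785, 415, 359]) cube([99, 819, 21]);
translate([1906, 415, 359]) cube([99, 819, 21]);
translate([2027, 415, 359]) cube([99, 819, 21]);
translate([2148, 415, 359]) cube([99, 819, 21]);


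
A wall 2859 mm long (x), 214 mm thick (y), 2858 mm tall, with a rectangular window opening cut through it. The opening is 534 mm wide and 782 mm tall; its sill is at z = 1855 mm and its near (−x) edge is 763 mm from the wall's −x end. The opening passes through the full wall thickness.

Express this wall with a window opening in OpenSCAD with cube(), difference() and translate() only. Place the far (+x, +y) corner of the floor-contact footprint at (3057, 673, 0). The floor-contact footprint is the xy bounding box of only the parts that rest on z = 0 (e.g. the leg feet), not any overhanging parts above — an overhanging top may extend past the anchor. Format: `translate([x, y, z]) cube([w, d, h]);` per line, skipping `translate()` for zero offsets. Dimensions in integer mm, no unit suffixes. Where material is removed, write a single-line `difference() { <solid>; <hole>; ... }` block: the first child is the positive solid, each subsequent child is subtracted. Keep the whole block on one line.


difference() { translate([198, 459, 0]) cube([2859, 214, 2858]); translate([961, 459, 1855]) cube([534, 214, 782]); }


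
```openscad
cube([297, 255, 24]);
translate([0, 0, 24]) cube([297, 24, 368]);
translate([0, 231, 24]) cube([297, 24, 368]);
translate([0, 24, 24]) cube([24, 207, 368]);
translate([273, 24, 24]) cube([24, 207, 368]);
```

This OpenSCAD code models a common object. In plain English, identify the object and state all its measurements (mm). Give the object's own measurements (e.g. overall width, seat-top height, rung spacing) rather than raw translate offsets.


An open-topped rectangular box: outside dimensions 297×255×392 mm, with a uniform wall and base thickness of 24 mm. The base is a full 297×255 slab on the floor; four walls sit on top of the base. The front and back walls (the −y and +y sides) span the full width; the two side walls fit between them.


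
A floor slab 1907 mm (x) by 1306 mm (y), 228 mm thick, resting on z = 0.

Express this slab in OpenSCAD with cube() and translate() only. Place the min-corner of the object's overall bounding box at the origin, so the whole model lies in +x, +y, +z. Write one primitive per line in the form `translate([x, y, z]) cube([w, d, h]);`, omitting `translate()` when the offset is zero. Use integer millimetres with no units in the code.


cube([1907, 1306, 228]);


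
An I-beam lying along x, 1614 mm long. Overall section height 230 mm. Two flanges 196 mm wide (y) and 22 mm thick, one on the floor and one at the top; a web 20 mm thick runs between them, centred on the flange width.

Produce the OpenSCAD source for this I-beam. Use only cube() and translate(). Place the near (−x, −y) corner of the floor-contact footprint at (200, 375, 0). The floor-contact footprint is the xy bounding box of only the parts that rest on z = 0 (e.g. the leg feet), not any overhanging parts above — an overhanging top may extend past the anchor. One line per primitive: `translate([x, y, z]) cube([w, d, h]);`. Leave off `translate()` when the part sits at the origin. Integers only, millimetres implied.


translate([200, 375, 0]) cube([1614, 196, 22]);
translate([200, 463, 22]) cube([1614, 20, 186]);
translate([200, 375, 208]) cube([1614, 196, 22]);


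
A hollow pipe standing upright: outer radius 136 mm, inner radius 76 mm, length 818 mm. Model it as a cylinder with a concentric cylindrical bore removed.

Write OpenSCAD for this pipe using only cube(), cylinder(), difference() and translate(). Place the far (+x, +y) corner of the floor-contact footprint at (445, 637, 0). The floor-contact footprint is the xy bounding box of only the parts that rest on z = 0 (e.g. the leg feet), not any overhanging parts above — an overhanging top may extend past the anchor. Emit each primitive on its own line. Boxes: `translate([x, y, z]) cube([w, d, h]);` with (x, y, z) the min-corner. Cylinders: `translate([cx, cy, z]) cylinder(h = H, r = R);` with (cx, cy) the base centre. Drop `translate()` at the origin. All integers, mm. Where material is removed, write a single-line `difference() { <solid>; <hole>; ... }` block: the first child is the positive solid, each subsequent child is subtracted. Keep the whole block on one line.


difference() { translate([309, 501, 0]) cylinder(h = 818, r = 136); translate([309, 501, 0]) cylinder(h = 818, r = 76); }


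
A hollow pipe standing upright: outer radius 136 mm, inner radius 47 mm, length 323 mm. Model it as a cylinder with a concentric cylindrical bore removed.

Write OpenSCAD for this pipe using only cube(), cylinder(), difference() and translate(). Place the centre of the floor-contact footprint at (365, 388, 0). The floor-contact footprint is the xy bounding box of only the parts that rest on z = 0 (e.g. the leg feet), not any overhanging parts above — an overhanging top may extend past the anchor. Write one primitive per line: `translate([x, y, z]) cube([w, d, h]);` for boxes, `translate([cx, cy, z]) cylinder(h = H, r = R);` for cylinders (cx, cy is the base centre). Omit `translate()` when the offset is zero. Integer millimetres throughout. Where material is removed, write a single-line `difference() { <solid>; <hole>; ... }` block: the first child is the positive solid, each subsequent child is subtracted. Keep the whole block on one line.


difference() { translate([365, 388, 0]) cylinder(h = 323, r = 136); translate([365, 388, 0]) cylinder(h = 323, r = 47); }


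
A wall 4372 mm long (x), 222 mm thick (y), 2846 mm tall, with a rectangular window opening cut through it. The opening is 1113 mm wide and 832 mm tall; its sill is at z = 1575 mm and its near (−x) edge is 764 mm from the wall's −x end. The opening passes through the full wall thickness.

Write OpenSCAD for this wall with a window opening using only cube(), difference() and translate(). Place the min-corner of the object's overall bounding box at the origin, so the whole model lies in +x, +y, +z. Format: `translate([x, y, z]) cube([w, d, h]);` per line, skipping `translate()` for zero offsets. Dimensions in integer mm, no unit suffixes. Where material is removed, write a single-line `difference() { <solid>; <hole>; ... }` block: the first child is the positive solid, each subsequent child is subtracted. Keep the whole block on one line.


difference() { cube([4372, 222, 2846]); translate([764, 0, 1575]) cube([1113, 222, 832]); }


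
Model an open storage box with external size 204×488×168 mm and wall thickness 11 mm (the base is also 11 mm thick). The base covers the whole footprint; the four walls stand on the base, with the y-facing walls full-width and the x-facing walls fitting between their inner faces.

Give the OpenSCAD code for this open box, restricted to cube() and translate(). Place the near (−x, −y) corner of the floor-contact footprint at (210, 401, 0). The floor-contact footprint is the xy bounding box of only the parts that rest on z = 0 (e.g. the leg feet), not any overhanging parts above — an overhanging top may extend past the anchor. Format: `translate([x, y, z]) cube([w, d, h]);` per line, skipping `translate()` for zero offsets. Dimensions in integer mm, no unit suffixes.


translate([210, 401, 0]) cube([204, 488, 11]);
translate([210, 401, 11]) cube([204, 11, 157]);
translate([210, 878, 11]) cube([204, 11, 157]);
translate([210, 412, 11]) cube([11, 466, 157]);
translate([403, 412, 11]) cube([11, 466, 157]);


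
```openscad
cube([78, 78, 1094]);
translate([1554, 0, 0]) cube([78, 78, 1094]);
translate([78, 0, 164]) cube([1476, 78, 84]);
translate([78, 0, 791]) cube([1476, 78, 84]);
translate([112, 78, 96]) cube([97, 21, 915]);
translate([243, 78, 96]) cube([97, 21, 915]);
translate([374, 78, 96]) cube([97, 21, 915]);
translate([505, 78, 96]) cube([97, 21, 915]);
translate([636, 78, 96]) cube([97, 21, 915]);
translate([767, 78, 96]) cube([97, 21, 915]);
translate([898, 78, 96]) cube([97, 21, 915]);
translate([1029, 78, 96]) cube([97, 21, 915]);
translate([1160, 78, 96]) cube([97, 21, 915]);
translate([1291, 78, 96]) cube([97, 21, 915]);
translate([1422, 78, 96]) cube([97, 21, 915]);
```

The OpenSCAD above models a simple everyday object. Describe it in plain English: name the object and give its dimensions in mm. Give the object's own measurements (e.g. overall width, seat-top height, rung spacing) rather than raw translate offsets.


A fence section. Two 78×78 mm posts, 1094 mm tall, stand on the floor with a clear span of 1476 mm between their inner faces. Two horizontal rails of 78×84 mm section span the gap between the posts with their undersides at z = 164 mm and z = 791 mm, flush with the posts' −y face. 11 pickets, each 97 mm wide, 21 mm thick and 915 mm tall, are fixed to the +y face of the rails with their bottoms at z = 96 mm, spaced across the span with a 34 mm gap after the −x post and between neighbouring pickets, with 35 mm left before the +x post.


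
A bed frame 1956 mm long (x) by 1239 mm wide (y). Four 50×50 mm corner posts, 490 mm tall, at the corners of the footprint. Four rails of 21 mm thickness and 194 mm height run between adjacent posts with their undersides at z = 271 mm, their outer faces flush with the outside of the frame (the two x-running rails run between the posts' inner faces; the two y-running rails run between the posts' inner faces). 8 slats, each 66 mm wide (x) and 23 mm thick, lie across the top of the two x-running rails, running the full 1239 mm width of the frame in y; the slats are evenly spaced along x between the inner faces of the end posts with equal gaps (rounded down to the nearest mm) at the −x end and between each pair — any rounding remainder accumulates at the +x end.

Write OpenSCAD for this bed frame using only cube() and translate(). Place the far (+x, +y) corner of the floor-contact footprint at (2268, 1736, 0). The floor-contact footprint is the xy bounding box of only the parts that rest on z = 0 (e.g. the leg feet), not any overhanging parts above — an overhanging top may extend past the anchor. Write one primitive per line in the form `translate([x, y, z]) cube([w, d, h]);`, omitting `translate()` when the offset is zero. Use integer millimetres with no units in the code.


translate([312, 497, 0]) cube([50, 50, 490]);
translate([312, 1686, 0]) cube([50, 50, 490]);
translate([2218, 497, 0]) cube([50, 50, 490]);
translate([2218, 1686, 0]) cube([50, 50, 490]);
translate([362, 497, 271]) cube([1856, 21, 194]);
translate([362, 1715, 271]) cube([1856, 21, 194]);
translate([312, 547, 271]) cube([21, 1139, 194]);
translate([2247, 547, 271]) cube([21, 1139, 194]);
translate([509, 497, 465]) cube([66, 1239, 23]);
translate([722, 497, 465]) cube([66, 1239, 23]);
translate([935, 497, 465]) cube([66, 1239, 23]);
translate([1148, 497, 465]) cube([66, 1239, 23]);
translate([1361, 497, 465]) cube([66, 1239, 23]);
translate([1574, 497, 465]) cube([66, 1239, 23]);
translate([1787, 497, 465]) cube([66, 1239, 23]);
translate([2000, 497, 465]) cube([66, 1239, 23]);


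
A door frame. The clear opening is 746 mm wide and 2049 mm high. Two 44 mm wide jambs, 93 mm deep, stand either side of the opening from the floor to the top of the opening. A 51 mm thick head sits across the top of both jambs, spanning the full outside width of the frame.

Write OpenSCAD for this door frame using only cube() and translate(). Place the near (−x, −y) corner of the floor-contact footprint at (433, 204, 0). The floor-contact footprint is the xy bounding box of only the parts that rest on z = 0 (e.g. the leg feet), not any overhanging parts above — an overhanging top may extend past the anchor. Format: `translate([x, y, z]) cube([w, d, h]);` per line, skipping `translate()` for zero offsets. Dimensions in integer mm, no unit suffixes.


translate([433, 204, 0]) cube([44, 93, 2049]);
translate([1223, 204, 0]) cube([44, 93, 2049]);
translate([433, 204, 2049]) cube([834, 93, 51]);


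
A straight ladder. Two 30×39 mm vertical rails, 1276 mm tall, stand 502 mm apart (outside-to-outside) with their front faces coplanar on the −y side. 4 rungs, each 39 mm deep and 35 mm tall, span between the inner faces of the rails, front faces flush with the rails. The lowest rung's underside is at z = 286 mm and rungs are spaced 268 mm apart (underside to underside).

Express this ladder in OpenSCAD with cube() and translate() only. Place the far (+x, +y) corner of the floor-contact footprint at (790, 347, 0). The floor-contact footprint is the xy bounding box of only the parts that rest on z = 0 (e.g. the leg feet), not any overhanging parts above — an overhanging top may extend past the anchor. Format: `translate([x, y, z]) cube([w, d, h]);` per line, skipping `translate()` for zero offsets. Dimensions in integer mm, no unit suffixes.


// rung span = 502 - 2*30 = 442
// rung[k] z = 286 + k*268
translate([288, 308, 0]) cube([30, 39, 1276]);
translate([760, 308, 0]) cube([30, 39, 1276]);
translate([318, 308, 286]) cube([442, 39, 35]);
translate([318, 308, 554]) cube([442, 39, 35]);
translate([318, 308, 822]) cube([442, 39, 35]);
translate([318, 308, 1090]) cube([442, 39, 35]);


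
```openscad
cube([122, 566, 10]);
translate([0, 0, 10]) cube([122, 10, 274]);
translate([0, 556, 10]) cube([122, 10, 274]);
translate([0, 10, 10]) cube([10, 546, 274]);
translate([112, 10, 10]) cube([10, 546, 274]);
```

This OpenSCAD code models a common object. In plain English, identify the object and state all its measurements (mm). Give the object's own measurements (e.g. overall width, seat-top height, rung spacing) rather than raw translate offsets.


An open-topped rectangular box: outside dimensions 122×566×284 mm, with a uniform wall and base thickness of 10 mm. The base is a full 122×566 slab on the floor; four walls sit on top of the base. The front and back walls (the −y and +y sides) span the full width; the two side walls fit between them.


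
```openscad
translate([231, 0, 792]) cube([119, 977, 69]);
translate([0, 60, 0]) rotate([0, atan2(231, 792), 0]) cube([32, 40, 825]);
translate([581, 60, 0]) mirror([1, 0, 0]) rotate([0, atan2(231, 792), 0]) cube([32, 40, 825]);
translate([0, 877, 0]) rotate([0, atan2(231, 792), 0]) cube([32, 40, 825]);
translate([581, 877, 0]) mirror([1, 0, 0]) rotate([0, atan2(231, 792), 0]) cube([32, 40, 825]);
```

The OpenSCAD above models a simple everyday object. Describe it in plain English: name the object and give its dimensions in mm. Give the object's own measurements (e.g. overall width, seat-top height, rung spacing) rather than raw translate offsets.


A sawhorse. A 119×977×69 mm beam (x, y, z) sits on two A-frame leg pairs. Each pair is two raked legs of 32×40 mm section (40 mm along y) splaying symmetrically in x. Each leg rises 792 mm vertically over 231 mm of horizontal reach and is 825 mm long along its own axis. Every leg's outer bottom edge rests on the floor and its outer top edge meets a bottom edge of the beam — the left legs (tilting toward +x) meet the beam's −x bottom edge, the right legs (their mirror images, tilting toward −x) meet its +x bottom edge — so the leg tops tuck under the beam, the beam's underside is 792 mm above the floor, and the feet are 581 mm apart outside-to-outside with the beam centred between them. The two leg pairs are set in 60 mm from either end of the beam.


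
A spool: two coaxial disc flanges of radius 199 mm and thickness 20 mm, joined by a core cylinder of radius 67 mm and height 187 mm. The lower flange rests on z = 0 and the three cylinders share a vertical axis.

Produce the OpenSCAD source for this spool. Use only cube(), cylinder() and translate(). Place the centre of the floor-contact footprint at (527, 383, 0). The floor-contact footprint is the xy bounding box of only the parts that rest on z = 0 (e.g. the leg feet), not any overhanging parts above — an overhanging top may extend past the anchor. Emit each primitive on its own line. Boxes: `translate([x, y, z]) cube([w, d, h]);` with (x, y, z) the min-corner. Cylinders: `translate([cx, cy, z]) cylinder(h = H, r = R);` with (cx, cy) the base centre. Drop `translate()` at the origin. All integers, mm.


translate([527, 383, 0]) cylinder(h = 20, r = 199);
translate([527, 383, 20]) cylinder(h = 187, r = 67);
translate([527, 383, 207]) cylinder(h = 20, r = 199);
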